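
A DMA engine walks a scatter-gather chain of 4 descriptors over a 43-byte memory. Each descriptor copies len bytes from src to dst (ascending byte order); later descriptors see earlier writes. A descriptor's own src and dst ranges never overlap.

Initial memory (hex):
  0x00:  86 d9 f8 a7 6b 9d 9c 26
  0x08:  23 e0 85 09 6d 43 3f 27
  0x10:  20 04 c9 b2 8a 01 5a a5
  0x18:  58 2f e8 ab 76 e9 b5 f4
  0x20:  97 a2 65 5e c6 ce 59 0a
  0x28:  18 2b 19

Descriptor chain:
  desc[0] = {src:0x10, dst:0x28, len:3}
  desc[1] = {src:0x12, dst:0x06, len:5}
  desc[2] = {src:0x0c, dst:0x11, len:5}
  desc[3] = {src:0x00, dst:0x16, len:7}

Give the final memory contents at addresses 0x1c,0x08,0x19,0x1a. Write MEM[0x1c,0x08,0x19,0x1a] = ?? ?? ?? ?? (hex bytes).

D0: mem[0x28..0x2a] <- [20 04 c9]
D1: mem[0x06..0x0a] <- [c9 b2 8a 01 5a]
D2: mem[0x11..0x15] <- [6d 43 3f 27 20]
D3: mem[0x16..0x1c] <- [86 d9 f8 a7 6b 9d c9]
query mem[0x1c]=0xc9, mem[0x08]=0x8a, mem[0x19]=0xa7, mem[0x1a]=0x6b

MEM[0x1c,0x08,0x19,0x1a] = c9 8a a7 6b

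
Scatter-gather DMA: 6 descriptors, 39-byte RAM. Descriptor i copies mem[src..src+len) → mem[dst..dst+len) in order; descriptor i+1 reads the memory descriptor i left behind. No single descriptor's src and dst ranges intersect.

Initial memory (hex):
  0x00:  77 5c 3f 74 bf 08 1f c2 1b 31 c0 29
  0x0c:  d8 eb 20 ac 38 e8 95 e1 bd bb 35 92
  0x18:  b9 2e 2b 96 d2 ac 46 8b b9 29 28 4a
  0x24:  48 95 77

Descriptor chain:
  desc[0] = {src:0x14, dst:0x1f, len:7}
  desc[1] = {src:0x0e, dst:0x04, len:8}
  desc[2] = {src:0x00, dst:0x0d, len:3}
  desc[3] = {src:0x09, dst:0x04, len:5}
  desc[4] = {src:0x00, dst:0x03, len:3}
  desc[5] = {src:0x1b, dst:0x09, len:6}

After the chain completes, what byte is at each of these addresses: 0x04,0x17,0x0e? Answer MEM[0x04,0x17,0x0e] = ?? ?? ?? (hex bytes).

MEM[0x04,0x17,0x0e] = 5c 92 bb

#0 dst[0x1f+7] := {0xbd,0xbb,0x35,0x92,0xb9,0x2e,0x2b}
#1 dst[0x04+8] := {0x20,0xac,0x38,0xe8,0x95,0xe1,0xbd,0xbb}
#2 dst[0x0d+3] := {0x77,0x5c,0x3f}
#3 dst[0x04+5] := {0xe1,0xbd,0xbb,0xd8,0x77}
#4 dst[0x03+3] := {0x77,0x5c,0x3f}
#5 dst[0x09+6] := {0x96,0xd2,0xac,0x46,0xbd,0xbb}
query mem[0x04]=0x5c, mem[0x17]=0x92, mem[0x0e]=0xbb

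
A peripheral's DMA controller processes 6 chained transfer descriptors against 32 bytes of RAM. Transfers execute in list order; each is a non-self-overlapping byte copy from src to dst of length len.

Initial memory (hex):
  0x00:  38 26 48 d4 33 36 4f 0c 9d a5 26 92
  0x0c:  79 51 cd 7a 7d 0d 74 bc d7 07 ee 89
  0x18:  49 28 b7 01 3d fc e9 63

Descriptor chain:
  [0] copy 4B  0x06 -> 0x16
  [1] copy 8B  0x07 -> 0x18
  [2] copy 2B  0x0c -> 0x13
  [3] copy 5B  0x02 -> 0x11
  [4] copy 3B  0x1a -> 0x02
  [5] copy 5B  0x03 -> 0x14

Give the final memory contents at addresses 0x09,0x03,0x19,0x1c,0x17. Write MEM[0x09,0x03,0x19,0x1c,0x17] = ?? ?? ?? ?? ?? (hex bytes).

MEM[0x09,0x03,0x19,0x1c,0x17] = a5 26 9d 92 4f

#0 dst[0x16+4] := {0x4f,0x0c,0x9d,0xa5}
#1 dst[0x18+8] := {0x0c,0x9d,0xa5,0x26,0x92,0x79,0x51,0xcd}
#2 dst[0x13+2] := {0x79,0x51}
#3 dst[0x11+5] := {0x48,0xd4,0x33,0x36,0x4f}
#4 dst[0x02+3] := {0xa5,0x26,0x92}
#5 dst[0x14+5] := {0x26,0x92,0x36,0x4f,0x0c}
query mem[0x09]=0xa5, mem[0x03]=0x26, mem[0x19]=0x9d, mem[0x1c]=0x92, mem[0x17]=0x4f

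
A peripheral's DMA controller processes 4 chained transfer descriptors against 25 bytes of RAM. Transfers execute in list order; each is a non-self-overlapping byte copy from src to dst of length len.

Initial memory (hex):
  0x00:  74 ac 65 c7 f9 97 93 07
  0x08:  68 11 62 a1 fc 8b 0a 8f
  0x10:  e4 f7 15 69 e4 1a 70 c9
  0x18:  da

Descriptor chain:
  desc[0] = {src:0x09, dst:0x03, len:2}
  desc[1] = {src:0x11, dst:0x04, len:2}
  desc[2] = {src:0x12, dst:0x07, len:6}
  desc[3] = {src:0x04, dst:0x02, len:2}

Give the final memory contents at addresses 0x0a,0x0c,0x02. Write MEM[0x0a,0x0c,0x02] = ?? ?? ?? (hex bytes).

  after D0: wrote 2B at 0x03 = 1162
  after D1: wrote 2B at 0x04 = f715
  after D2: wrote 6B at 0x07 = 1569e41a70c9
  after D3: wrote 2B at 0x02 = f715
query mem[0x0a]=0x1a, mem[0x0c]=0xc9, mem[0x02]=0xf7

MEM[0x0a,0x0c,0x02] = 1a c9 f7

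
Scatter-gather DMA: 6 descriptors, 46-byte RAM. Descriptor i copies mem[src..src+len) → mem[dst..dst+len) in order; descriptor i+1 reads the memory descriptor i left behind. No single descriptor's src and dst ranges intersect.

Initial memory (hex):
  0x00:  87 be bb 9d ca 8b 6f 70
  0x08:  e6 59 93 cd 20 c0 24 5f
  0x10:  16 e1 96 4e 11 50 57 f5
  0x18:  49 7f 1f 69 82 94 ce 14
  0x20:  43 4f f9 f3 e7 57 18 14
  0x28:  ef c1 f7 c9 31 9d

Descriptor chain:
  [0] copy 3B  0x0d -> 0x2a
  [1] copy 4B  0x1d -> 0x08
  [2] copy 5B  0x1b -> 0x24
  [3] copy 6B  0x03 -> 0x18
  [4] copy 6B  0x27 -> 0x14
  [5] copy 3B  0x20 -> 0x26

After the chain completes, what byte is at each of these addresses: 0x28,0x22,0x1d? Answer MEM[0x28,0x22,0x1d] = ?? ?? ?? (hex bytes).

MEM[0x28,0x22,0x1d] = f9 f9 94

[0] 0x0d->0x2a len=3 : c0 24 5f
[1] 0x1d->0x08 len=4 : 94 ce 14 43
[2] 0x1b->0x24 len=5 : 69 82 94 ce 14
[3] 0x03->0x18 len=6 : 9d ca 8b 6f 70 94
[4] 0x27->0x14 len=6 : ce 14 c1 c0 24 5f
[5] 0x20->0x26 len=3 : 43 4f f9
query mem[0x28]=0xf9, mem[0x22]=0xf9, mem[0x1d]=0x94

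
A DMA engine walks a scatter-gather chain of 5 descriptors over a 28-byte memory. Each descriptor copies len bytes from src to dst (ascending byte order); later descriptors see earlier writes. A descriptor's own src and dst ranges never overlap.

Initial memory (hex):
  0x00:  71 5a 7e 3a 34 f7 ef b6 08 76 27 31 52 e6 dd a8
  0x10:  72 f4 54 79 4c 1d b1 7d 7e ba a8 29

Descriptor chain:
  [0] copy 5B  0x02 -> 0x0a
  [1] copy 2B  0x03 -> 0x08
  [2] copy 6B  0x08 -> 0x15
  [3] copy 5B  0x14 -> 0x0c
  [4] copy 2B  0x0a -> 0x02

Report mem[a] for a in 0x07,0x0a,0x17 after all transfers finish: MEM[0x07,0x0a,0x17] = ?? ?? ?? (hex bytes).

MEM[0x07,0x0a,0x17] = b6 7e 7e

[0] 0x02->0x0a len=5 : 7e 3a 34 f7 ef
[1] 0x03->0x08 len=2 : 3a 34
[2] 0x08->0x15 len=6 : 3a 34 7e 3a 34 f7
[3] 0x14->0x0c len=5 : 4c 3a 34 7e 3a
[4] 0x0a->0x02 len=2 : 7e 3a
query mem[0x07]=0xb6, mem[0x0a]=0x7e, mem[0x17]=0x7e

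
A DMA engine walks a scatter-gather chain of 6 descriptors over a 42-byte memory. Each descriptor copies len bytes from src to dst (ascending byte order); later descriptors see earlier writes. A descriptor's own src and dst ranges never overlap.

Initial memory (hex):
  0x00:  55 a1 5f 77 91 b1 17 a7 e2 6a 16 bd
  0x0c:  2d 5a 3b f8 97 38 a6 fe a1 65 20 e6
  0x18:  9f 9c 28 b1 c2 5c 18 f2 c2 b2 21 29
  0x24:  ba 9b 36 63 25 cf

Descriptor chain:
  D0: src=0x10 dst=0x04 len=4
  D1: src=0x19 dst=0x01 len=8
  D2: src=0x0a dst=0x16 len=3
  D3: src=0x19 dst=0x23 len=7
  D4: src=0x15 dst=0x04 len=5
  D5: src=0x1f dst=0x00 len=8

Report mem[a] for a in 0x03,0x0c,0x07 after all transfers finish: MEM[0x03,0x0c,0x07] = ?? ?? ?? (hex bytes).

MEM[0x03,0x0c,0x07] = 21 2d c2

D0: mem[0x04..0x07] <- [97 38 a6 fe]
D1: mem[0x01..0x08] <- [9c 28 b1 c2 5c 18 f2 c2]
D2: mem[0x16..0x18] <- [16 bd 2d]
D3: mem[0x23..0x29] <- [9c 28 b1 c2 5c 18 f2]
D4: mem[0x04..0x08] <- [65 16 bd 2d 9c]
D5: mem[0x00..0x07] <- [f2 c2 b2 21 9c 28 b1 c2]
query mem[0x03]=0x21, mem[0x0c]=0x2d, mem[0x07]=0xc2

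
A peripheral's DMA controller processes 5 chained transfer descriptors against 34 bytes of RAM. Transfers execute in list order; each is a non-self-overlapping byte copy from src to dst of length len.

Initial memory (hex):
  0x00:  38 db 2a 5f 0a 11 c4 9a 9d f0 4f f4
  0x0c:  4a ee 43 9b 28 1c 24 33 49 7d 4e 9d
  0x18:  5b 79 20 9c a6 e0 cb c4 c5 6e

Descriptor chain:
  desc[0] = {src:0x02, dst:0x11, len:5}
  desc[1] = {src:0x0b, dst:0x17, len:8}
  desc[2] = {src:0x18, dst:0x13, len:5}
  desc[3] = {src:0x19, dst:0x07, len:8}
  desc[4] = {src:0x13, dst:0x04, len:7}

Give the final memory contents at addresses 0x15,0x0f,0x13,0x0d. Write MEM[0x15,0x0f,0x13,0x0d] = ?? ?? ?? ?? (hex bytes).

MEM[0x15,0x0f,0x13,0x0d] = 43 9b 4a c4

D0: mem[0x11..0x15] <- [2a 5f 0a 11 c4]
D1: mem[0x17..0x1e] <- [f4 4a ee 43 9b 28 2a 5f]
D2: mem[0x13..0x17] <- [4a ee 43 9b 28]
D3: mem[0x07..0x0e] <- [ee 43 9b 28 2a 5f c4 c5]
D4: mem[0x04..0x0a] <- [4a ee 43 9b 28 4a ee]
query mem[0x15]=0x43, mem[0x0f]=0x9b, mem[0x13]=0x4a, mem[0x0d]=0xc4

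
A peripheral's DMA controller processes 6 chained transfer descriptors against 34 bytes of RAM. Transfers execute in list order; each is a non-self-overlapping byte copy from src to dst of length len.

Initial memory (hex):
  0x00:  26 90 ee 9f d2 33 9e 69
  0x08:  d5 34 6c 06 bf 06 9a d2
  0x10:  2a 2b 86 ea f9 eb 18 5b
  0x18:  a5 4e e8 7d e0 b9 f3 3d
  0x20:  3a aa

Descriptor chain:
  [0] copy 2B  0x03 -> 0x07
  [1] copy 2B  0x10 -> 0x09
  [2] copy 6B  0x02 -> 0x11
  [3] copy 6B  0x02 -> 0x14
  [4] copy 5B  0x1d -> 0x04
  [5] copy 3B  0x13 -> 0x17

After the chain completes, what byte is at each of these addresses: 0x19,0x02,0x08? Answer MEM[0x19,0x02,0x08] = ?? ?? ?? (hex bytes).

  after D0: wrote 2B at 0x07 = 9fd2
  after D1: wrote 2B at 0x09 = 2a2b
  after D2: wrote 6B at 0x11 = ee9fd2339e9f
  after D3: wrote 6B at 0x14 = ee9fd2339e9f
  after D4: wrote 5B at 0x04 = b9f33d3aaa
  after D5: wrote 3B at 0x17 = d2ee9f
query mem[0x19]=0x9f, mem[0x02]=0xee, mem[0x08]=0xaa

MEM[0x19,0x02,0x08] = 9f ee aa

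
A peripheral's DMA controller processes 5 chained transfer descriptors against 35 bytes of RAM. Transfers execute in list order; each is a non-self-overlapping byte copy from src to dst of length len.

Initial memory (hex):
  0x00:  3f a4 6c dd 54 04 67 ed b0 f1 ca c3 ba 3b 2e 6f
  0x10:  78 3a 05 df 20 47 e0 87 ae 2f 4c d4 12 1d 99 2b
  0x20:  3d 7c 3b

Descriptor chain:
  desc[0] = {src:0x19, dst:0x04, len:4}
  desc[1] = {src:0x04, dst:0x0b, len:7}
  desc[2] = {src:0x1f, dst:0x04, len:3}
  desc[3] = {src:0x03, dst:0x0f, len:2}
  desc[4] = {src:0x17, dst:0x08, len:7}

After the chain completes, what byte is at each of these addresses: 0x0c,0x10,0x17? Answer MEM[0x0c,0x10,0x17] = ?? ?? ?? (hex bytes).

[0] 0x19->0x04 len=4 : 2f 4c d4 12
[1] 0x04->0x0b len=7 : 2f 4c d4 12 b0 f1 ca
[2] 0x1f->0x04 len=3 : 2b 3d 7c
[3] 0x03->0x0f len=2 : dd 2b
[4] 0x17->0x08 len=7 : 87 ae 2f 4c d4 12 1d
query mem[0x0c]=0xd4, mem[0x10]=0x2b, mem[0x17]=0x87

MEM[0x0c,0x10,0x17] = d4 2b 87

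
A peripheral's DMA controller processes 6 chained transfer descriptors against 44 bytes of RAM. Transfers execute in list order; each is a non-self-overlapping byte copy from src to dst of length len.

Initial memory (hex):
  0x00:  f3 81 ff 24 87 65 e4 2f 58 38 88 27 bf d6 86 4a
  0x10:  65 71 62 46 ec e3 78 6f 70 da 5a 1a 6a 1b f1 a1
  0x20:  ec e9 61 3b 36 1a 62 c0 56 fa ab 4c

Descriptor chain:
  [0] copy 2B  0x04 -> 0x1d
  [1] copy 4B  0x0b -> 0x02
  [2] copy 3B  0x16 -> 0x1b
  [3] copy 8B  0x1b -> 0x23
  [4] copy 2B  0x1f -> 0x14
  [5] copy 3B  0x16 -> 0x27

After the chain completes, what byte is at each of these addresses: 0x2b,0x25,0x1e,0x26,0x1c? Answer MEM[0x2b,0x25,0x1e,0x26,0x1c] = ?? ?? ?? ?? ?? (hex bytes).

MEM[0x2b,0x25,0x1e,0x26,0x1c] = 4c 70 65 65 6f

[0] 0x04->0x1d len=2 : 87 65
[1] 0x0b->0x02 len=4 : 27 bf d6 86
[2] 0x16->0x1b len=3 : 78 6f 70
[3] 0x1b->0x23 len=8 : 78 6f 70 65 a1 ec e9 61
[4] 0x1f->0x14 len=2 : a1 ec
[5] 0x16->0x27 len=3 : 78 6f 70
query mem[0x2b]=0x4c, mem[0x25]=0x70, mem[0x1e]=0x65, mem[0x26]=0x65, mem[0x1c]=0x6f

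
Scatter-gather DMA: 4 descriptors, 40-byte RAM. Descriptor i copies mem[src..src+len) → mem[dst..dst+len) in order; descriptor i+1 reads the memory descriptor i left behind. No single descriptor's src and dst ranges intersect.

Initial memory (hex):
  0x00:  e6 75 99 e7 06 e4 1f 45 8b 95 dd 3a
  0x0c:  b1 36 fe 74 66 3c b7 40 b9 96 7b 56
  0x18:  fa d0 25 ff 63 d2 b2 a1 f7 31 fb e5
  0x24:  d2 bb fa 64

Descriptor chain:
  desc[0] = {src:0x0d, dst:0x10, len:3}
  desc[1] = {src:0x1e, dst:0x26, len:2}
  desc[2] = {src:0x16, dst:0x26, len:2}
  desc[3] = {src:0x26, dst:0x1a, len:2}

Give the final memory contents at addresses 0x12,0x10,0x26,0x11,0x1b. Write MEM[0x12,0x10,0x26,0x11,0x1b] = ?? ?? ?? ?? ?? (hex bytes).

[0] 0x0d->0x10 len=3 : 36 fe 74
[1] 0x1e->0x26 len=2 : b2 a1
[2] 0x16->0x26 len=2 : 7b 56
[3] 0x26->0x1a len=2 : 7b 56
query mem[0x12]=0x74, mem[0x10]=0x36, mem[0x26]=0x7b, mem[0x11]=0xfe, mem[0x1b]=0x56

MEM[0x12,0x10,0x26,0x11,0x1b] = 74 36 7b fe 56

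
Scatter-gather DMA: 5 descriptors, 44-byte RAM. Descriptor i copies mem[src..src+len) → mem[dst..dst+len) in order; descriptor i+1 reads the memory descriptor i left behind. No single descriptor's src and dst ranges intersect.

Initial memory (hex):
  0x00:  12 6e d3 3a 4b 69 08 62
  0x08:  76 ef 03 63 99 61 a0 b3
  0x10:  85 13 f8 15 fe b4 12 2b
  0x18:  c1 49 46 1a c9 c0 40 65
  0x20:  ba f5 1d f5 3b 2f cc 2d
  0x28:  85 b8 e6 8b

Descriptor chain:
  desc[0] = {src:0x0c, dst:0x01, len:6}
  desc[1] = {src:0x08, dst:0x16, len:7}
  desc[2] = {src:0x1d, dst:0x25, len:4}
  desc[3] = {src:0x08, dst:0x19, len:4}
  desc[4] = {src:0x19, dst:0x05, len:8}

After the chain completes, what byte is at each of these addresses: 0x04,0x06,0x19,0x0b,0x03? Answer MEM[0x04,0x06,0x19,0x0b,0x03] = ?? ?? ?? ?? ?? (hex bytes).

[0] 0x0c->0x01 len=6 : 99 61 a0 b3 85 13
[1] 0x08->0x16 len=7 : 76 ef 03 63 99 61 a0
[2] 0x1d->0x25 len=4 : c0 40 65 ba
[3] 0x08->0x19 len=4 : 76 ef 03 63
[4] 0x19->0x05 len=8 : 76 ef 03 63 c0 40 65 ba
query mem[0x04]=0xb3, mem[0x06]=0xef, mem[0x19]=0x76, mem[0x0b]=0x65, mem[0x03]=0xa0

MEM[0x04,0x06,0x19,0x0b,0x03] = b3 ef 76 65 a0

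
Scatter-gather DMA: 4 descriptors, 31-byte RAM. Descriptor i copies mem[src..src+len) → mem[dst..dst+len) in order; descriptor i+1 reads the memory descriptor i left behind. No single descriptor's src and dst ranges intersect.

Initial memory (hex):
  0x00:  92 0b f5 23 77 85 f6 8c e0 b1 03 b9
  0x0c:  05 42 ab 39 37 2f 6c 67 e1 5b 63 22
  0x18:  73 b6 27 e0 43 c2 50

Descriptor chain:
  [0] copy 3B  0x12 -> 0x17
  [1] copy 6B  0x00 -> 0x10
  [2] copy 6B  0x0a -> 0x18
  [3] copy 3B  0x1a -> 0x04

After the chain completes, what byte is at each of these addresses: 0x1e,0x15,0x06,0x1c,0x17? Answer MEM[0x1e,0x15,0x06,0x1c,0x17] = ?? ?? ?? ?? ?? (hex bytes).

MEM[0x1e,0x15,0x06,0x1c,0x17] = 50 85 ab ab 6c

  after D0: wrote 3B at 0x17 = 6c67e1
  after D1: wrote 6B at 0x10 = 920bf5237785
  after D2: wrote 6B at 0x18 = 03b90542ab39
  after D3: wrote 3B at 0x04 = 0542ab
query mem[0x1e]=0x50, mem[0x15]=0x85, mem[0x06]=0xab, mem[0x1c]=0xab, mem[0x17]=0x6c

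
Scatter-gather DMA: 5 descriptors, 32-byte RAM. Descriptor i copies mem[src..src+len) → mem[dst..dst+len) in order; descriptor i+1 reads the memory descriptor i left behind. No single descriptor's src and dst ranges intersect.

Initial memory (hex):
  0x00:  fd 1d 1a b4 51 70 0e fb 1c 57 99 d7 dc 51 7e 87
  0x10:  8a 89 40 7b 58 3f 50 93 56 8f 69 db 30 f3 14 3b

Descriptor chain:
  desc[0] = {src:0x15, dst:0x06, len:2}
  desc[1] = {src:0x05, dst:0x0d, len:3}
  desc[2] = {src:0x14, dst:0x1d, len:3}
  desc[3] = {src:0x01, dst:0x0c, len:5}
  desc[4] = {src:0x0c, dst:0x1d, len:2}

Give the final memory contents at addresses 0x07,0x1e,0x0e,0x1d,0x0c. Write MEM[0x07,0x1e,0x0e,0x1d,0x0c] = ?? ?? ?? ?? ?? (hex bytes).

MEM[0x07,0x1e,0x0e,0x1d,0x0c] = 50 1a b4 1d 1d

  after D0: wrote 2B at 0x06 = 3f50
  after D1: wrote 3B at 0x0d = 703f50
  after D2: wrote 3B at 0x1d = 583f50
  after D3: wrote 5B at 0x0c = 1d1ab45170
  after D4: wrote 2B at 0x1d = 1d1a
query mem[0x07]=0x50, mem[0x1e]=0x1a, mem[0x0e]=0xb4, mem[0x1d]=0x1d, mem[0x0c]=0x1d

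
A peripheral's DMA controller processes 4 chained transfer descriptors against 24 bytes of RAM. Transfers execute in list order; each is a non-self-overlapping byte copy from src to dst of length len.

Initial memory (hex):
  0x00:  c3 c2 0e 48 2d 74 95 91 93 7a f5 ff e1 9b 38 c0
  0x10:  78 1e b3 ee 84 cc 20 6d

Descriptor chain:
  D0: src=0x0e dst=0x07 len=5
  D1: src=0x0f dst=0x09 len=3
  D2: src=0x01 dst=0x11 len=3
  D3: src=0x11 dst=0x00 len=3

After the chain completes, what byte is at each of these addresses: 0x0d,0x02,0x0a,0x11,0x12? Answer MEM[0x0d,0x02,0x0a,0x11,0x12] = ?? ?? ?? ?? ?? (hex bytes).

MEM[0x0d,0x02,0x0a,0x11,0x12] = 9b 48 78 c2 0e

#0 dst[0x07+5] := {0x38,0xc0,0x78,0x1e,0xb3}
#1 dst[0x09+3] := {0xc0,0x78,0x1e}
#2 dst[0x11+3] := {0xc2,0x0e,0x48}
#3 dst[0x00+3] := {0xc2,0x0e,0x48}
query mem[0x0d]=0x9b, mem[0x02]=0x48, mem[0x0a]=0x78, mem[0x11]=0xc2, mem[0x12]=0x0e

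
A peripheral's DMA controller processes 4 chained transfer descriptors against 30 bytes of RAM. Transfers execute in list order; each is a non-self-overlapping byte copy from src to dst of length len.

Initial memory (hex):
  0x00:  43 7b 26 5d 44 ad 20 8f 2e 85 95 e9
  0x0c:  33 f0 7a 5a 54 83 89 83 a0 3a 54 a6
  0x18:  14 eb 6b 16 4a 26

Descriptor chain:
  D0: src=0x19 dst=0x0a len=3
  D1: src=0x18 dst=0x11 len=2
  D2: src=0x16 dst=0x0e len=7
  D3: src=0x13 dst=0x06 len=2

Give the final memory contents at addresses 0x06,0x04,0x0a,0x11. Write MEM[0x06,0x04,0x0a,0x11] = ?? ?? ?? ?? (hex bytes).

MEM[0x06,0x04,0x0a,0x11] = 16 44 eb eb

[0] 0x19->0x0a len=3 : eb 6b 16
[1] 0x18->0x11 len=2 : 14 eb
[2] 0x16->0x0e len=7 : 54 a6 14 eb 6b 16 4a
[3] 0x13->0x06 len=2 : 16 4a
query mem[0x06]=0x16, mem[0x04]=0x44, mem[0x0a]=0xeb, mem[0x11]=0xeb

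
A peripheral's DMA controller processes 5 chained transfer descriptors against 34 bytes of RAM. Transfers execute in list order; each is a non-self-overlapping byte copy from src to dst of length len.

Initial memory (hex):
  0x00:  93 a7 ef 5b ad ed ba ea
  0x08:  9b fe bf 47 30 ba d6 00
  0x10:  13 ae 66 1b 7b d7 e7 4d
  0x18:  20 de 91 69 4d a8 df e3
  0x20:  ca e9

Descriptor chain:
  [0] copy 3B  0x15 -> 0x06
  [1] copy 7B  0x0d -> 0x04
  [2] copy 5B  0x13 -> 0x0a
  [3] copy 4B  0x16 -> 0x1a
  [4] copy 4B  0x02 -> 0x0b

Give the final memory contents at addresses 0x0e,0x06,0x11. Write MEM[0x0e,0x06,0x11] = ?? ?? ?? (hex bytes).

MEM[0x0e,0x06,0x11] = d6 00 ae

D0: mem[0x06..0x08] <- [d7 e7 4d]
D1: mem[0x04..0x0a] <- [ba d6 00 13 ae 66 1b]
D2: mem[0x0a..0x0e] <- [1b 7b d7 e7 4d]
D3: mem[0x1a..0x1d] <- [e7 4d 20 de]
D4: mem[0x0b..0x0e] <- [ef 5b ba d6]
query mem[0x0e]=0xd6, mem[0x06]=0x00, mem[0x11]=0xae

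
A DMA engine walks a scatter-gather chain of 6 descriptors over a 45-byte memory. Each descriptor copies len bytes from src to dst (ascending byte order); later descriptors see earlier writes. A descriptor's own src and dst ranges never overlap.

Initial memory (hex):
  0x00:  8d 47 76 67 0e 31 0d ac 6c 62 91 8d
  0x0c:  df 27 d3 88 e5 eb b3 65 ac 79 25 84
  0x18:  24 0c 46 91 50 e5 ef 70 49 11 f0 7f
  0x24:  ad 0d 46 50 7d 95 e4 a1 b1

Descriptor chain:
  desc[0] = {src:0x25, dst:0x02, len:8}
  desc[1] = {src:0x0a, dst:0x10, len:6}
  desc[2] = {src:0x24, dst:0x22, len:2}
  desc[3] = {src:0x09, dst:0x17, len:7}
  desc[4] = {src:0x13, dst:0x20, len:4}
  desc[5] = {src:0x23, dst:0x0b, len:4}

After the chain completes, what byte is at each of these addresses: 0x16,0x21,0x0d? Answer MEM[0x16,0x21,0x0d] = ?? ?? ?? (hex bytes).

MEM[0x16,0x21,0x0d] = 25 d3 0d

[0] 0x25->0x02 len=8 : 0d 46 50 7d 95 e4 a1 b1
[1] 0x0a->0x10 len=6 : 91 8d df 27 d3 88
[2] 0x24->0x22 len=2 : ad 0d
[3] 0x09->0x17 len=7 : b1 91 8d df 27 d3 88
[4] 0x13->0x20 len=4 : 27 d3 88 25
[5] 0x23->0x0b len=4 : 25 ad 0d 46
query mem[0x16]=0x25, mem[0x21]=0xd3, mem[0x0d]=0x0d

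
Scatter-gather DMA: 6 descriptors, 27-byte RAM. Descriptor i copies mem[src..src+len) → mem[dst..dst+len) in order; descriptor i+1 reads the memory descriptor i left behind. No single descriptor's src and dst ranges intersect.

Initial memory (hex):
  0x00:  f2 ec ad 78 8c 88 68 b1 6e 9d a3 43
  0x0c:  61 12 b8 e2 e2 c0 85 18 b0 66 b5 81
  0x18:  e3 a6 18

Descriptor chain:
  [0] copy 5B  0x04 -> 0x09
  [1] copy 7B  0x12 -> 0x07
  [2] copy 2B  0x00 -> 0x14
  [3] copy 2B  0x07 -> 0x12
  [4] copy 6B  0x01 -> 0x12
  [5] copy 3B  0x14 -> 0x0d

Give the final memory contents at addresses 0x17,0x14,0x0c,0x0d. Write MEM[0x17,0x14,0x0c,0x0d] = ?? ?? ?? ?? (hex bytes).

MEM[0x17,0x14,0x0c,0x0d] = 68 78 81 78

#0 dst[0x09+5] := {0x8c,0x88,0x68,0xb1,0x6e}
#1 dst[0x07+7] := {0x85,0x18,0xb0,0x66,0xb5,0x81,0xe3}
#2 dst[0x14+2] := {0xf2,0xec}
#3 dst[0x12+2] := {0x85,0x18}
#4 dst[0x12+6] := {0xec,0xad,0x78,0x8c,0x88,0x68}
#5 dst[0x0d+3] := {0x78,0x8c,0x88}
query mem[0x17]=0x68, mem[0x14]=0x78, mem[0x0c]=0x81, mem[0x0d]=0x78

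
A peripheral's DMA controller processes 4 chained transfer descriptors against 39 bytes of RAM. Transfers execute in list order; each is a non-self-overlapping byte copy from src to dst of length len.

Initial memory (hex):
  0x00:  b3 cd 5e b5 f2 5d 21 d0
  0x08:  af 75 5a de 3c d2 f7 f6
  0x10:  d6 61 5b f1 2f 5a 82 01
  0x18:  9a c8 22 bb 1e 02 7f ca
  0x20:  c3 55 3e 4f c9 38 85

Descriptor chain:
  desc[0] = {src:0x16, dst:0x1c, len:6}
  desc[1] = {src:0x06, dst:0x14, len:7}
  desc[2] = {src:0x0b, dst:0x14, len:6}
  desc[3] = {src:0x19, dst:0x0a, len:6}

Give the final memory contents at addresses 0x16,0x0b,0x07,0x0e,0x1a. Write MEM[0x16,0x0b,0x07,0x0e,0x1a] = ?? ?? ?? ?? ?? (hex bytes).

MEM[0x16,0x0b,0x07,0x0e,0x1a] = d2 3c d0 01 3c

  after D0: wrote 6B at 0x1c = 82019ac822bb
  after D1: wrote 7B at 0x14 = 21d0af755ade3c
  after D2: wrote 6B at 0x14 = de3cd2f7f6d6
  after D3: wrote 6B at 0x0a = d63cbb82019a
query mem[0x16]=0xd2, mem[0x0b]=0x3c, mem[0x07]=0xd0, mem[0x0e]=0x01, mem[0x1a]=0x3c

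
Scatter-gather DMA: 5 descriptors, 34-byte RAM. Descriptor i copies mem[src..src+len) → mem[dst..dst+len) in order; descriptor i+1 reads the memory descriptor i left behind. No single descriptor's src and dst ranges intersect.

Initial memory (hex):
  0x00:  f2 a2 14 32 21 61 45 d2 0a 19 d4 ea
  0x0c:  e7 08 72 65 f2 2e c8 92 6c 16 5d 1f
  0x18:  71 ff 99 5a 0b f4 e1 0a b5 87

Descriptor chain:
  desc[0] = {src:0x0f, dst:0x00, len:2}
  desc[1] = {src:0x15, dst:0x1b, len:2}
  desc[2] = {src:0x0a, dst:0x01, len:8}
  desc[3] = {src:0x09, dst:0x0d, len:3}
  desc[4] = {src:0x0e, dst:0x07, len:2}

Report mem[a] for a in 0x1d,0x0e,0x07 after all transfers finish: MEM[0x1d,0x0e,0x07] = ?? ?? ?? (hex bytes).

[0] 0x0f->0x00 len=2 : 65 f2
[1] 0x15->0x1b len=2 : 16 5d
[2] 0x0a->0x01 len=8 : d4 ea e7 08 72 65 f2 2e
[3] 0x09->0x0d len=3 : 19 d4 ea
[4] 0x0e->0x07 len=2 : d4 ea
query mem[0x1d]=0xf4, mem[0x0e]=0xd4, mem[0x07]=0xd4

MEM[0x1d,0x0e,0x07] = f4 d4 d4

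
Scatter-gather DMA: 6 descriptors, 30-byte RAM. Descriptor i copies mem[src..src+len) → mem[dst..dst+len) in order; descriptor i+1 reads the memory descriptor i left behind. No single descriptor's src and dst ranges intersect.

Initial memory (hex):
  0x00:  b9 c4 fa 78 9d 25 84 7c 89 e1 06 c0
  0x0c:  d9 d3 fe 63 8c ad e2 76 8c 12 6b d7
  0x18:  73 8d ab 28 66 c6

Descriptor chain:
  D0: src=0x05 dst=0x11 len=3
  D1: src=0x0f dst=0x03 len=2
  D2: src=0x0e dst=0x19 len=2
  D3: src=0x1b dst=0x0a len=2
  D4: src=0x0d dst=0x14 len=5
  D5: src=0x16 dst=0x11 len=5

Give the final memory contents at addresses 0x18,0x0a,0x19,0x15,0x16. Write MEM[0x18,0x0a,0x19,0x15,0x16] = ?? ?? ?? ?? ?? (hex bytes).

MEM[0x18,0x0a,0x19,0x15,0x16] = 25 28 fe 63 63

#0 dst[0x11+3] := {0x25,0x84,0x7c}
#1 dst[0x03+2] := {0x63,0x8c}
#2 dst[0x19+2] := {0xfe,0x63}
#3 dst[0x0a+2] := {0x28,0x66}
#4 dst[0x14+5] := {0xd3,0xfe,0x63,0x8c,0x25}
#5 dst[0x11+5] := {0x63,0x8c,0x25,0xfe,0x63}
query mem[0x18]=0x25, mem[0x0a]=0x28, mem[0x19]=0xfe, mem[0x15]=0x63, mem[0x16]=0x63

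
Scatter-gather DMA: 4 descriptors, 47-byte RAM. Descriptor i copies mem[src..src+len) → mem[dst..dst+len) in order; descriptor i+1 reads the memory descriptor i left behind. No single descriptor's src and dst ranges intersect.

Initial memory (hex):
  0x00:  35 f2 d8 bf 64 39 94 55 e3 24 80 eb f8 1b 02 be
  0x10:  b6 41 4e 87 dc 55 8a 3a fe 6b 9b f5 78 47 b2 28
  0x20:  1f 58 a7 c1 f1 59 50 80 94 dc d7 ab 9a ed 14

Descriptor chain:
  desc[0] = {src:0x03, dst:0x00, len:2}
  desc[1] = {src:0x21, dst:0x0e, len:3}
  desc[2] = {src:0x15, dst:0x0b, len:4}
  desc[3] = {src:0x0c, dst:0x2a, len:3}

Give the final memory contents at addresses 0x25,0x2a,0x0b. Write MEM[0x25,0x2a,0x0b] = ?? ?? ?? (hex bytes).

#0 dst[0x00+2] := {0xbf,0x64}
#1 dst[0x0e+3] := {0x58,0xa7,0xc1}
#2 dst[0x0b+4] := {0x55,0x8a,0x3a,0xfe}
#3 dst[0x2a+3] := {0x8a,0x3a,0xfe}
query mem[0x25]=0x59, mem[0x2a]=0x8a, mem[0x0b]=0x55

MEM[0x25,0x2a,0x0b] = 59 8a 55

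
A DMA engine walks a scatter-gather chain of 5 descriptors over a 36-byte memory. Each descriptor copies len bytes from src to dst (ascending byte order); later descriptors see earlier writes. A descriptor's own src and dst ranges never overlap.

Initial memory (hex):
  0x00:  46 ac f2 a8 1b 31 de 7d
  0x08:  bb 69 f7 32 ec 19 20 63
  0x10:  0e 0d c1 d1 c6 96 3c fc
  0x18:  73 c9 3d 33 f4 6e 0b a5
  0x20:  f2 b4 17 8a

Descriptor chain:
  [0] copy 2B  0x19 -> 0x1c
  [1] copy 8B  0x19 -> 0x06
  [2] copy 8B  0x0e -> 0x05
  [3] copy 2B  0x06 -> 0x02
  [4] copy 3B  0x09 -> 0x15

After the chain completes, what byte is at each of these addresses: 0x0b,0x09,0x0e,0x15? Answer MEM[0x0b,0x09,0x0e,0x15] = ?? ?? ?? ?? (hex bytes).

  after D0: wrote 2B at 0x1c = c93d
  after D1: wrote 8B at 0x06 = c93d33c93d0ba5f2
  after D2: wrote 8B at 0x05 = 20630e0dc1d1c696
  after D3: wrote 2B at 0x02 = 630e
  after D4: wrote 3B at 0x15 = c1d1c6
query mem[0x0b]=0xc6, mem[0x09]=0xc1, mem[0x0e]=0x20, mem[0x15]=0xc1

MEM[0x0b,0x09,0x0e,0x15] = c6 c1 20 c1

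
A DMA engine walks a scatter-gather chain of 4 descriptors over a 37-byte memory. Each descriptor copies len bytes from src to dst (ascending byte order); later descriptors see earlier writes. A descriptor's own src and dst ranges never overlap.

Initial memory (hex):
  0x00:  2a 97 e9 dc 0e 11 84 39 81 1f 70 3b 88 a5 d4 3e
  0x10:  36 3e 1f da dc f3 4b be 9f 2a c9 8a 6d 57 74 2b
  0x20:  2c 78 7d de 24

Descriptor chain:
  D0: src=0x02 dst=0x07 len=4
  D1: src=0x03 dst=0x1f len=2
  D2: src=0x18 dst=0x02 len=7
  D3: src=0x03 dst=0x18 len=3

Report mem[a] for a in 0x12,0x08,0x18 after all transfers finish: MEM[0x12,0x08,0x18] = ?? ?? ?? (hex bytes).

MEM[0x12,0x08,0x18] = 1f 74 2a

[0] 0x02->0x07 len=4 : e9 dc 0e 11
[1] 0x03->0x1f len=2 : dc 0e
[2] 0x18->0x02 len=7 : 9f 2a c9 8a 6d 57 74
[3] 0x03->0x18 len=3 : 2a c9 8a
query mem[0x12]=0x1f, mem[0x08]=0x74, mem[0x18]=0x2a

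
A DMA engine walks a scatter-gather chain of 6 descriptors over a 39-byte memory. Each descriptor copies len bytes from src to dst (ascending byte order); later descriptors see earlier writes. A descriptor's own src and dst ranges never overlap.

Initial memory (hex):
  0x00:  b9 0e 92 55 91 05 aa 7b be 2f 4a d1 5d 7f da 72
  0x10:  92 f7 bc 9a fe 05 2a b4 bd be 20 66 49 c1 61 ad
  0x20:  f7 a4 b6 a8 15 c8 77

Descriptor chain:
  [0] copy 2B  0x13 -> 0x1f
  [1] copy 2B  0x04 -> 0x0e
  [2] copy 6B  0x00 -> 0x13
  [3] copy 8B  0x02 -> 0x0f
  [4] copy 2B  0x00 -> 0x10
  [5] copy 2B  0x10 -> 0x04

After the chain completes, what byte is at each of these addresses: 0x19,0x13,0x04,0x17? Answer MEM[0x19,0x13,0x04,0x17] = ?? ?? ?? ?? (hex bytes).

MEM[0x19,0x13,0x04,0x17] = be aa b9 91

[0] 0x13->0x1f len=2 : 9a fe
[1] 0x04->0x0e len=2 : 91 05
[2] 0x00->0x13 len=6 : b9 0e 92 55 91 05
[3] 0x02->0x0f len=8 : 92 55 91 05 aa 7b be 2f
[4] 0x00->0x10 len=2 : b9 0e
[5] 0x10->0x04 len=2 : b9 0e
query mem[0x19]=0xbe, mem[0x13]=0xaa, mem[0x04]=0xb9, mem[0x17]=0x91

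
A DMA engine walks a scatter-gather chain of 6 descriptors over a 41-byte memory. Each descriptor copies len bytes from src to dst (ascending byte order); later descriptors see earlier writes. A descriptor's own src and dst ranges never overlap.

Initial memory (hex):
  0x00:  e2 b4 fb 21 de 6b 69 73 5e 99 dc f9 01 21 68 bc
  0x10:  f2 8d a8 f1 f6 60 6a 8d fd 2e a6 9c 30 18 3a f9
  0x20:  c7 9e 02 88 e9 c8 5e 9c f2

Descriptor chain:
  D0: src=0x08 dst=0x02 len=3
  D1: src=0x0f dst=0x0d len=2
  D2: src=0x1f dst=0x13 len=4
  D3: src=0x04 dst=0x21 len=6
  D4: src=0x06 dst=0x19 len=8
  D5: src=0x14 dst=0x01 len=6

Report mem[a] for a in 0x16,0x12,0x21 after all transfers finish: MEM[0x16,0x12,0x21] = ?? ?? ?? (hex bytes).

[0] 0x08->0x02 len=3 : 5e 99 dc
[1] 0x0f->0x0d len=2 : bc f2
[2] 0x1f->0x13 len=4 : f9 c7 9e 02
[3] 0x04->0x21 len=6 : dc 6b 69 73 5e 99
[4] 0x06->0x19 len=8 : 69 73 5e 99 dc f9 01 bc
[5] 0x14->0x01 len=6 : c7 9e 02 8d fd 69
query mem[0x16]=0x02, mem[0x12]=0xa8, mem[0x21]=0xdc

MEM[0x16,0x12,0x21] = 02 a8 dc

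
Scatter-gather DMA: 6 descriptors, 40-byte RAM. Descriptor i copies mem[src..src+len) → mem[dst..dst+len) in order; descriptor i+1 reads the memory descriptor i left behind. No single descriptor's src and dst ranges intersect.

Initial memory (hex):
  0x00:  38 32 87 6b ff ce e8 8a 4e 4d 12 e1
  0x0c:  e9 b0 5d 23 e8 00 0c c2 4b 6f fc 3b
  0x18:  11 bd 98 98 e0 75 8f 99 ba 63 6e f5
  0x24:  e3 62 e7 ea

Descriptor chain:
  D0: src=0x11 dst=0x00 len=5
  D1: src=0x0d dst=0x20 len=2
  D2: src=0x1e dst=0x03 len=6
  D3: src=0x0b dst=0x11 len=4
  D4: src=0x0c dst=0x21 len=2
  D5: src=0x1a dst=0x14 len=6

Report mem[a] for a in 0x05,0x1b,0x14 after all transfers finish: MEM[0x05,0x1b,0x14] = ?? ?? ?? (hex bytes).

  after D0: wrote 5B at 0x00 = 000cc24b6f
  after D1: wrote 2B at 0x20 = b05d
  after D2: wrote 6B at 0x03 = 8f99b05d6ef5
  after D3: wrote 4B at 0x11 = e1e9b05d
  after D4: wrote 2B at 0x21 = e9b0
  after D5: wrote 6B at 0x14 = 9898e0758f99
query mem[0x05]=0xb0, mem[0x1b]=0x98, mem[0x14]=0x98

MEM[0x05,0x1b,0x14] = b0 98 98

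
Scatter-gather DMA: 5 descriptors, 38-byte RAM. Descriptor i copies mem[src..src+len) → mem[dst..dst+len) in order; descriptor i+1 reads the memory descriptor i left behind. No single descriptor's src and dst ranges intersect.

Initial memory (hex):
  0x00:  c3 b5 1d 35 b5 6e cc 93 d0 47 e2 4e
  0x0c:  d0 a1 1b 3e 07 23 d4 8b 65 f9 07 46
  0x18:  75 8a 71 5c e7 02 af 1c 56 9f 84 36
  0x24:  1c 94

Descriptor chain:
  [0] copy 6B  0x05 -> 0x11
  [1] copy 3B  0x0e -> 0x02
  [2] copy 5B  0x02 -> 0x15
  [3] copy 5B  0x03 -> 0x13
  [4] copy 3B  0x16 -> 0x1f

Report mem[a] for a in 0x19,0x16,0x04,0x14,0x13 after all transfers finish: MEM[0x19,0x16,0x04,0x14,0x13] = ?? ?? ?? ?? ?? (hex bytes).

D0: mem[0x11..0x16] <- [6e cc 93 d0 47 e2]
D1: mem[0x02..0x04] <- [1b 3e 07]
D2: mem[0x15..0x19] <- [1b 3e 07 6e cc]
D3: mem[0x13..0x17] <- [3e 07 6e cc 93]
D4: mem[0x1f..0x21] <- [cc 93 6e]
query mem[0x19]=0xcc, mem[0x16]=0xcc, mem[0x04]=0x07, mem[0x14]=0x07, mem[0x13]=0x3e

MEM[0x19,0x16,0x04,0x14,0x13] = cc cc 07 07 3e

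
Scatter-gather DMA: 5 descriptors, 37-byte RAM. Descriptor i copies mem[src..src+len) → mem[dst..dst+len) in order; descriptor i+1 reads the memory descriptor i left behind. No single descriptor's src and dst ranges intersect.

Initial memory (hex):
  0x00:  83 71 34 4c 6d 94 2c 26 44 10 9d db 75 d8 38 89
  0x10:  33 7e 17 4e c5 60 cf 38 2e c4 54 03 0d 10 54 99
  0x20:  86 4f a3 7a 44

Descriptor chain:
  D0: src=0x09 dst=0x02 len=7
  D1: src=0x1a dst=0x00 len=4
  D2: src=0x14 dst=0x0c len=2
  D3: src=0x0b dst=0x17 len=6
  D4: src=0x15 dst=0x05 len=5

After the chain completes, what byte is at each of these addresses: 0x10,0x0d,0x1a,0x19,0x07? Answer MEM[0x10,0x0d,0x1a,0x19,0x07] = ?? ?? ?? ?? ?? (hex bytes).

MEM[0x10,0x0d,0x1a,0x19,0x07] = 33 60 38 60 db

D0: mem[0x02..0x08] <- [10 9d db 75 d8 38 89]
D1: mem[0x00..0x03] <- [54 03 0d 10]
D2: mem[0x0c..0x0d] <- [c5 60]
D3: mem[0x17..0x1c] <- [db c5 60 38 89 33]
D4: mem[0x05..0x09] <- [60 cf db c5 60]
query mem[0x10]=0x33, mem[0x0d]=0x60, mem[0x1a]=0x38, mem[0x19]=0x60, mem[0x07]=0xdb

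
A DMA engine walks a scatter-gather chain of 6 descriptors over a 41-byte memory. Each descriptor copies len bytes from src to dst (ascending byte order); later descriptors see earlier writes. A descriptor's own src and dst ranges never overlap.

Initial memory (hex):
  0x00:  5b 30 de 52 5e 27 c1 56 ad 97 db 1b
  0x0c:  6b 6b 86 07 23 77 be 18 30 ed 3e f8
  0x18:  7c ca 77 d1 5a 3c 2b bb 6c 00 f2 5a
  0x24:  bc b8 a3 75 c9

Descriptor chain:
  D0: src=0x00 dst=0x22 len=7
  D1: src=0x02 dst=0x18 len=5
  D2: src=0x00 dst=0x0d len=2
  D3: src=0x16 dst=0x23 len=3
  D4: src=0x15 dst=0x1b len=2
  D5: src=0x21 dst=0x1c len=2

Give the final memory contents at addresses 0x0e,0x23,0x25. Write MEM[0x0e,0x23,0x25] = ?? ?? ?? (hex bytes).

MEM[0x0e,0x23,0x25] = 30 3e de

  after D0: wrote 7B at 0x22 = 5b30de525e27c1
  after D1: wrote 5B at 0x18 = de525e27c1
  after D2: wrote 2B at 0x0d = 5b30
  after D3: wrote 3B at 0x23 = 3ef8de
  after D4: wrote 2B at 0x1b = ed3e
  after D5: wrote 2B at 0x1c = 005b
query mem[0x0e]=0x30, mem[0x23]=0x3e, mem[0x25]=0xde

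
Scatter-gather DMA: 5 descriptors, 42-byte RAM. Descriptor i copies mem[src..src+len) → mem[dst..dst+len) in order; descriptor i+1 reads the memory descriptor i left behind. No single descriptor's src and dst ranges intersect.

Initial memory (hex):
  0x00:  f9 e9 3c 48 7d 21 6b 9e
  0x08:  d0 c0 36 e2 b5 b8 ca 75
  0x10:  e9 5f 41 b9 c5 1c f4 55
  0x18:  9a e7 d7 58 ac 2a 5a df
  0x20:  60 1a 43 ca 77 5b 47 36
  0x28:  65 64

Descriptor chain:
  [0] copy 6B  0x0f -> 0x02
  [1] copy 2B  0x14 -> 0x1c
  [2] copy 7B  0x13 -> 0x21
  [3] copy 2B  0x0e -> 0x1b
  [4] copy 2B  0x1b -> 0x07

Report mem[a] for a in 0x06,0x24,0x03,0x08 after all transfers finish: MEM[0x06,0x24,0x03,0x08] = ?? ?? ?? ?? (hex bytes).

  after D0: wrote 6B at 0x02 = 75e95f41b9c5
  after D1: wrote 2B at 0x1c = c51c
  after D2: wrote 7B at 0x21 = b9c51cf4559ae7
  after D3: wrote 2B at 0x1b = ca75
  after D4: wrote 2B at 0x07 = ca75
query mem[0x06]=0xb9, mem[0x24]=0xf4, mem[0x03]=0xe9, mem[0x08]=0x75

MEM[0x06,0x24,0x03,0x08] = b9 f4 e9 75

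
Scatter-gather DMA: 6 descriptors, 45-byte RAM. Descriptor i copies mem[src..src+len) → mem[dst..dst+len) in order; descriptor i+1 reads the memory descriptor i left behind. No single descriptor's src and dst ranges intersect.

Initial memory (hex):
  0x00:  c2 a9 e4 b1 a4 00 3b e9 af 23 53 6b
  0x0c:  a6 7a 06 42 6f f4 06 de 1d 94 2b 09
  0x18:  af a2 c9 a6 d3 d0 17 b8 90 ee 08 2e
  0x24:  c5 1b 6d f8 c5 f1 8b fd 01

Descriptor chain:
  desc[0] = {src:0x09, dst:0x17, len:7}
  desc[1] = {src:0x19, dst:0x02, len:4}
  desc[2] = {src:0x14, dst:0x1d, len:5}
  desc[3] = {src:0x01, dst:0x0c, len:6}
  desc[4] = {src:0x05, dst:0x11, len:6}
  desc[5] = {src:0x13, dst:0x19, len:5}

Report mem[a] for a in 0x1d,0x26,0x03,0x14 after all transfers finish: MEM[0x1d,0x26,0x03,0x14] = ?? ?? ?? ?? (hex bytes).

MEM[0x1d,0x26,0x03,0x14] = 23 6d a6 af

[0] 0x09->0x17 len=7 : 23 53 6b a6 7a 06 42
[1] 0x19->0x02 len=4 : 6b a6 7a 06
[2] 0x14->0x1d len=5 : 1d 94 2b 23 53
[3] 0x01->0x0c len=6 : a9 6b a6 7a 06 3b
[4] 0x05->0x11 len=6 : 06 3b e9 af 23 53
[5] 0x13->0x19 len=5 : e9 af 23 53 23
query mem[0x1d]=0x23, mem[0x26]=0x6d, mem[0x03]=0xa6, mem[0x14]=0xaf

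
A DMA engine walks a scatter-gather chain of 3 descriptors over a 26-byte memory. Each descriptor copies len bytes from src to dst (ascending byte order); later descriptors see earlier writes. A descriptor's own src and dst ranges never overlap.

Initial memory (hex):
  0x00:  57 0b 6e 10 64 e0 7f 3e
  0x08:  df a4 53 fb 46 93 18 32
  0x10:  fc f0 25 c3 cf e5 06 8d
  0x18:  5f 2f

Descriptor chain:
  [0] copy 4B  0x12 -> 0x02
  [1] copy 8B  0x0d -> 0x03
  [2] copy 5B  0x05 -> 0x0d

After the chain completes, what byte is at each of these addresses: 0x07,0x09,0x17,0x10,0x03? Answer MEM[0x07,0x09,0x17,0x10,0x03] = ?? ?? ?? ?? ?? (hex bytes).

MEM[0x07,0x09,0x17,0x10,0x03] = f0 c3 8d 25 93

#0 dst[0x02+4] := {0x25,0xc3,0xcf,0xe5}
#1 dst[0x03+8] := {0x93,0x18,0x32,0xfc,0xf0,0x25,0xc3,0xcf}
#2 dst[0x0d+5] := {0x32,0xfc,0xf0,0x25,0xc3}
query mem[0x07]=0xf0, mem[0x09]=0xc3, mem[0x17]=0x8d, mem[0x10]=0x25, mem[0x03]=0x93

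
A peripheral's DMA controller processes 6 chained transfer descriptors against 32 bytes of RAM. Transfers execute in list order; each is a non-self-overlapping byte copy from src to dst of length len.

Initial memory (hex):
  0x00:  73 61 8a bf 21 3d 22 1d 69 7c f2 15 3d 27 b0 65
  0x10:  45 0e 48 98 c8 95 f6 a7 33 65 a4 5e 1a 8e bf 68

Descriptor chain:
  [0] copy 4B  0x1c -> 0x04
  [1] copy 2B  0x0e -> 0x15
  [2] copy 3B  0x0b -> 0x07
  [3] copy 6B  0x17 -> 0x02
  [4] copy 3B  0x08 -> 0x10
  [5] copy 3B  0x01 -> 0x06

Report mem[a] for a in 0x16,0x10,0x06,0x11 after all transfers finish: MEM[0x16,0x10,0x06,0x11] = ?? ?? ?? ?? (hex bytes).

MEM[0x16,0x10,0x06,0x11] = 65 3d 61 27

D0: mem[0x04..0x07] <- [1a 8e bf 68]
D1: mem[0x15..0x16] <- [b0 65]
D2: mem[0x07..0x09] <- [15 3d 27]
D3: mem[0x02..0x07] <- [a7 33 65 a4 5e 1a]
D4: mem[0x10..0x12] <- [3d 27 f2]
D5: mem[0x06..0x08] <- [61 a7 33]
query mem[0x16]=0x65, mem[0x10]=0x3d, mem[0x06]=0x61, mem[0x11]=0x27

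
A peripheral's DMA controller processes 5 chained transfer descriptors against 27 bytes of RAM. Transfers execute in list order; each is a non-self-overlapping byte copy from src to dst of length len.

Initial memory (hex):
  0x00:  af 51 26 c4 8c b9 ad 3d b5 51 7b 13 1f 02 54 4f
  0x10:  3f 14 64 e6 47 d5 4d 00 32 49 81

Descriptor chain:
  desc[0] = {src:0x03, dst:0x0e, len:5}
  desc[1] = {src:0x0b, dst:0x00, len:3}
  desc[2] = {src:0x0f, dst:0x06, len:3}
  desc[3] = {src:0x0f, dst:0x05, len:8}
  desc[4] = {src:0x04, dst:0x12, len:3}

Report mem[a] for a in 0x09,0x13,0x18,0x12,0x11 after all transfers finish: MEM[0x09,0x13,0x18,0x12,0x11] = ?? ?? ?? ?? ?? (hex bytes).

MEM[0x09,0x13,0x18,0x12,0x11] = e6 8c 32 8c ad

[0] 0x03->0x0e len=5 : c4 8c b9 ad 3d
[1] 0x0b->0x00 len=3 : 13 1f 02
[2] 0x0f->0x06 len=3 : 8c b9 ad
[3] 0x0f->0x05 len=8 : 8c b9 ad 3d e6 47 d5 4d
[4] 0x04->0x12 len=3 : 8c 8c b9
query mem[0x09]=0xe6, mem[0x13]=0x8c, mem[0x18]=0x32, mem[0x12]=0x8c, mem[0x11]=0xad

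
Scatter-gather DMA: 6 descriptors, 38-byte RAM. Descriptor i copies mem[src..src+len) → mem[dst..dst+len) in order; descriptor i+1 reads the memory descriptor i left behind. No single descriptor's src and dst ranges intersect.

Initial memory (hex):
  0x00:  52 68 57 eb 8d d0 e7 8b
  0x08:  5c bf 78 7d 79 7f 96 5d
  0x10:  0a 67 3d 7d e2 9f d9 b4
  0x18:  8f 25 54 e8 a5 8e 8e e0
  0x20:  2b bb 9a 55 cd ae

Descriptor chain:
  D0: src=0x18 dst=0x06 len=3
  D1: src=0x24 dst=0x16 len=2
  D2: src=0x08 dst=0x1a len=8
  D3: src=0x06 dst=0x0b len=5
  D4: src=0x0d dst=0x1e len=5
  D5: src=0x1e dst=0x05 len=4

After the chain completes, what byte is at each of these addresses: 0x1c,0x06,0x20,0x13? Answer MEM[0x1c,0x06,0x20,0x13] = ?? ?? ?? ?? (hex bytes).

MEM[0x1c,0x06,0x20,0x13] = 78 bf 78 7d

  after D0: wrote 3B at 0x06 = 8f2554
  after D1: wrote 2B at 0x16 = cdae
  after D2: wrote 8B at 0x1a = 54bf787d797f965d
  after D3: wrote 5B at 0x0b = 8f2554bf78
  after D4: wrote 5B at 0x1e = 54bf780a67
  after D5: wrote 4B at 0x05 = 54bf780a
query mem[0x1c]=0x78, mem[0x06]=0xbf, mem[0x20]=0x78, mem[0x13]=0x7d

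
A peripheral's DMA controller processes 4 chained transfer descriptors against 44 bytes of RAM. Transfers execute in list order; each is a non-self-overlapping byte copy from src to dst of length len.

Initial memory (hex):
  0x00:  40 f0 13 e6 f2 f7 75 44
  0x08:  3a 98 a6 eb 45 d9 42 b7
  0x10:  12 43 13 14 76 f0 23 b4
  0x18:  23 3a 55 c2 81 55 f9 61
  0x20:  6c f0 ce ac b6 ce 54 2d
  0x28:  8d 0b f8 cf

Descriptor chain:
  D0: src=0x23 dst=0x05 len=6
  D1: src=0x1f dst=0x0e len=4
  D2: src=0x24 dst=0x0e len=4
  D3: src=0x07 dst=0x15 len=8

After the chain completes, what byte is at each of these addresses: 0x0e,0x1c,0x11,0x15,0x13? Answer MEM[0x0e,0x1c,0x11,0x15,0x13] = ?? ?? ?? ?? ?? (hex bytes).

#0 dst[0x05+6] := {0xac,0xb6,0xce,0x54,0x2d,0x8d}
#1 dst[0x0e+4] := {0x61,0x6c,0xf0,0xce}
#2 dst[0x0e+4] := {0xb6,0xce,0x54,0x2d}
#3 dst[0x15+8] := {0xce,0x54,0x2d,0x8d,0xeb,0x45,0xd9,0xb6}
query mem[0x0e]=0xb6, mem[0x1c]=0xb6, mem[0x11]=0x2d, mem[0x15]=0xce, mem[0x13]=0x14

MEM[0x0e,0x1c,0x11,0x15,0x13] = b6 b6 2d ce 14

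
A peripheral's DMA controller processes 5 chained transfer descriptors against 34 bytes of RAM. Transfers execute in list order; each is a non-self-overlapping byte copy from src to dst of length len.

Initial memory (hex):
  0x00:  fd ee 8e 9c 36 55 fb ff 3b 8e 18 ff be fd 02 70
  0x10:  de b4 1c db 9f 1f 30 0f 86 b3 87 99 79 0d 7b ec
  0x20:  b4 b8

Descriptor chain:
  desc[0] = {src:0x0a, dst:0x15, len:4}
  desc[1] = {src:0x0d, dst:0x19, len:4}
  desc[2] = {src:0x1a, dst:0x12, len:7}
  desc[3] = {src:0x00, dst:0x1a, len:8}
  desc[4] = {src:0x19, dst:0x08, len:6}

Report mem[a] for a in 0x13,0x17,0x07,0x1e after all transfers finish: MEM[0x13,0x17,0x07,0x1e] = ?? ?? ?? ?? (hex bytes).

#0 dst[0x15+4] := {0x18,0xff,0xbe,0xfd}
#1 dst[0x19+4] := {0xfd,0x02,0x70,0xde}
#2 dst[0x12+7] := {0x02,0x70,0xde,0x0d,0x7b,0xec,0xb4}
#3 dst[0x1a+8] := {0xfd,0xee,0x8e,0x9c,0x36,0x55,0xfb,0xff}
#4 dst[0x08+6] := {0xfd,0xfd,0xee,0x8e,0x9c,0x36}
query mem[0x13]=0x70, mem[0x17]=0xec, mem[0x07]=0xff, mem[0x1e]=0x36

MEM[0x13,0x17,0x07,0x1e] = 70 ec ff 36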